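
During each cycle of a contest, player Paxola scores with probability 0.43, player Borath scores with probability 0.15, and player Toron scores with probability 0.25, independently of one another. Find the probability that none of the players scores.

Independence gives P(none) = ∏(1 − pᵢ).
P(none) = (1 − 0.43) × (1 − 0.15) × (1 − 0.25) = 0.57 × 0.85 × 0.75 = 0.363375

0.363375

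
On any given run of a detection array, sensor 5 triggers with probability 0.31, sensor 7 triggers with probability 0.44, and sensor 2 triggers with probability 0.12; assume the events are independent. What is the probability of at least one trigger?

P(none) = (1 − 0.31) × (1 − 0.44) × (1 − 0.12) = 0.69 × 0.56 × 0.88 = 0.340032
P(at least one) = 1 − 0.340032 = 0.659968

0.659968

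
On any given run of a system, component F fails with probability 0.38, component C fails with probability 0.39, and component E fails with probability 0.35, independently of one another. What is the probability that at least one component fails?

0.75417

P(none) = (1 − 0.38) × (1 − 0.39) × (1 − 0.35) = 0.62 × 0.61 × 0.65 = 0.24583
P(at least one) = 1 − 0.24583 = 0.75417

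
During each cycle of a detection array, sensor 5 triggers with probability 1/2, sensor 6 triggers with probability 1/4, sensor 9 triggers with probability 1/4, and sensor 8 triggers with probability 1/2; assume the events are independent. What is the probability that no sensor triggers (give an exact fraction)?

P(none) = (1 − 1/2) × (1 − 1/4) × (1 − 1/4) × (1 − 1/2) = 1/2 × 3/4 × 3/4 × 1/2 = 9/64

9/64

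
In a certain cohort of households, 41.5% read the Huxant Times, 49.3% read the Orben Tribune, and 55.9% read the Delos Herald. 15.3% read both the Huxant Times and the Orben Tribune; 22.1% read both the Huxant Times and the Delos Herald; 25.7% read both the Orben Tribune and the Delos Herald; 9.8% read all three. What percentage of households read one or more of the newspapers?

Using inclusion–exclusion:
P(≥1) = 41.5 + 49.3 + 55.9 − 15.3 − 22.1 − 25.7 + 9.8 = 93.4%

93.4%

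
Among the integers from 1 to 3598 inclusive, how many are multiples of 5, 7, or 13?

By inclusion–exclusion:
floor(3598/5) + floor(3598/7) + floor(3598/13) − floor(3598/35) − floor(3598/65) − floor(3598/91) + floor(3598/455) = 719 + 514 + 276 − 102 − 55 − 39 + 7 = 1320

1320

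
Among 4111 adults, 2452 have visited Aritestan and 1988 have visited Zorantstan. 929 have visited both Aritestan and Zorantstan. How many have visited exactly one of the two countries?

2582

Using the inclusion–exclusion count for exactly one event:
|exactly one| = 2452 + 1988 − 2·929 = 2582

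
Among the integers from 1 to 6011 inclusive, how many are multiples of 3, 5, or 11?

3096

Using inclusion–exclusion:
⌊6011/3⌋ + ⌊6011/5⌋ + ⌊6011/11⌋ − ⌊6011/15⌋ − ⌊6011/33⌋ − ⌊6011/55⌋ + ⌊6011/165⌋ = 2003 + 1202 + 546 − 400 − 182 − 109 + 36 = 3096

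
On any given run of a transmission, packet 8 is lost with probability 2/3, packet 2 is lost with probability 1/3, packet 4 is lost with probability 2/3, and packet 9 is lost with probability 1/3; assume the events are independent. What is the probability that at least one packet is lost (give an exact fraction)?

77/81

Independence gives P(none) = ∏(1 − pᵢ).
P(none) = (1 − 2/3) × (1 − 1/3) × (1 − 2/3) × (1 − 1/3) = 1/3 × 2/3 × 1/3 × 2/3 = 4/81
P(at least one) = 1 − 4/81 = 77/81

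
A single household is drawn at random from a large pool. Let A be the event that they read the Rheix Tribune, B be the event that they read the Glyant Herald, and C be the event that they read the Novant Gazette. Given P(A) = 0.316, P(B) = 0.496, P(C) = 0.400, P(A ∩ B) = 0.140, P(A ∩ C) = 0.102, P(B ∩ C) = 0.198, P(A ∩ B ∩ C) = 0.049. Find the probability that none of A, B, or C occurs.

0.179

Apply inclusion-exclusion:
P(A ∪ B ∪ C) = 0.316 + 0.496 + 0.400 − 0.140 − 0.102 − 0.198 + 0.049 = 0.821
P(none) = 1 − 0.821 = 0.179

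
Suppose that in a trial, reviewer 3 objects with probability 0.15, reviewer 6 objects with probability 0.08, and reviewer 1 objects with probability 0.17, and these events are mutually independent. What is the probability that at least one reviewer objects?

P(none) = (1 − 0.15) × (1 − 0.08) × (1 − 0.17) = 0.85 × 0.92 × 0.83 = 0.64906
P(at least one) = 1 − 0.64906 = 0.35094

0.35094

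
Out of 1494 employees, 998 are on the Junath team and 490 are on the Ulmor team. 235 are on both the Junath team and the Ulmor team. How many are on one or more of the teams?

1253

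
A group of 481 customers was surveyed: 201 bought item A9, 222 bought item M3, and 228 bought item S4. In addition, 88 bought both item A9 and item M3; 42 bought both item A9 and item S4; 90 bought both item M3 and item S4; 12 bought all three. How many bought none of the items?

38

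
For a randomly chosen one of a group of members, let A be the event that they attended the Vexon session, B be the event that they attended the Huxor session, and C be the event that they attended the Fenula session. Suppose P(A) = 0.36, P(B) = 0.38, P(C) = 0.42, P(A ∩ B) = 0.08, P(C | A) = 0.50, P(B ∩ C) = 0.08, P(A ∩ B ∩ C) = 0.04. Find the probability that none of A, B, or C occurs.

P(A ∩ C) = P(A)·P(C|A) = 0.36 × 0.50 = 0.18
P(A ∪ B ∪ C) = 0.36 + 0.38 + 0.42 − 0.08 − 0.18 − 0.08 + 0.04 = 0.86
P(none) = 1 − 0.86 = 0.14

0.14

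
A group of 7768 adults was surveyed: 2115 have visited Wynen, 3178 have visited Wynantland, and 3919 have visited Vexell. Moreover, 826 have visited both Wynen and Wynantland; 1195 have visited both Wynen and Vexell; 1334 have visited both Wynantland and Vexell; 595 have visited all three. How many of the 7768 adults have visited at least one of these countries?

Apply inclusion-exclusion:
N(≥1) = 2115 + 3178 + 3919 − 826 − 1195 − 1334 + 595 = 6452

6452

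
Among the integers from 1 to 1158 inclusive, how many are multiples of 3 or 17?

432

floor(1158/3) + floor(1158/17) − floor(1158/51) = 386 + 68 − 22 = 432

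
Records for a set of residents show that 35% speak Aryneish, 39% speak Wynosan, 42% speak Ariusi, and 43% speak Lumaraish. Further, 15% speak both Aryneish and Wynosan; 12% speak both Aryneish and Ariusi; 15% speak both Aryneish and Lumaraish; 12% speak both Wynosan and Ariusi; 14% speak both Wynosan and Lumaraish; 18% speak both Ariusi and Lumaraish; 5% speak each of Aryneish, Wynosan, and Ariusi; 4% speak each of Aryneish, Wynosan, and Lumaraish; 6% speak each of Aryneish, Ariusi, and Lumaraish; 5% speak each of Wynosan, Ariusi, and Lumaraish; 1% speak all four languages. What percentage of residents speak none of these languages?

P(≥1) = 35 + 39 + 42 + 43 − 15 − 12 − 15 − 12 − 14 − 18 + 5 + 4 + 6 + 5 − 1 = 92%
P(none) = 100% − 92% = 8%

8%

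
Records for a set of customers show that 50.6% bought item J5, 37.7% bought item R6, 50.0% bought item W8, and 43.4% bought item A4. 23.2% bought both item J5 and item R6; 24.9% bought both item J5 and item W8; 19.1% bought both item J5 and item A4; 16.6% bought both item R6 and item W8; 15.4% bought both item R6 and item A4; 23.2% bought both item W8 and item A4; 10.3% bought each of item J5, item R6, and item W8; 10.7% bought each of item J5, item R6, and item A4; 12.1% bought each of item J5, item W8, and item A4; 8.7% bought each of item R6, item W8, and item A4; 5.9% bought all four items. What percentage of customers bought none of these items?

P(union) = 50.6 + 37.7 + 50.0 + 43.4 − 23.2 − 24.9 − 19.1 − 16.6 − 15.4 − 23.2 + 10.3 + 10.7 + 12.1 + 8.7 − 5.9 = 95.2%
P(none) = 100% − 95.2% = 4.8%

4.8%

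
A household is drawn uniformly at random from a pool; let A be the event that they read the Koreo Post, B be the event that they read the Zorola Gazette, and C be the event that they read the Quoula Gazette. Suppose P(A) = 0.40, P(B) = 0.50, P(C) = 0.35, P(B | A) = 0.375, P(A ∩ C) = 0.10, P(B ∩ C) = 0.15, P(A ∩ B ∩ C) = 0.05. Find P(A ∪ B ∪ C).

0.90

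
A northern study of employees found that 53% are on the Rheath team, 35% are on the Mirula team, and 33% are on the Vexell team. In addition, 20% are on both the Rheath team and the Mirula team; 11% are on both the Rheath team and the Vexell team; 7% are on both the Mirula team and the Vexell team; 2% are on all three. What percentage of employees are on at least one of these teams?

P(≥1) = 53 + 35 + 33 − 20 − 11 − 7 + 2 = 85%

85%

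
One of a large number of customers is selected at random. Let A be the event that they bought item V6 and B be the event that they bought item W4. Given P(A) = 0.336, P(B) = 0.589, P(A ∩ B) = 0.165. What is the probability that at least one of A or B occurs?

0.760

P(A ∪ B) = 0.336 + 0.589 − 0.165 = 0.760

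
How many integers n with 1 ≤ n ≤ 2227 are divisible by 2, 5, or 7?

1463

⌊2227/2⌋ + ⌊2227/5⌋ + ⌊2227/7⌋ − ⌊2227/10⌋ − ⌊2227/14⌋ − ⌊2227/35⌋ + ⌊2227/70⌋ = 1113 + 445 + 318 − 222 − 159 − 63 + 31 = 1463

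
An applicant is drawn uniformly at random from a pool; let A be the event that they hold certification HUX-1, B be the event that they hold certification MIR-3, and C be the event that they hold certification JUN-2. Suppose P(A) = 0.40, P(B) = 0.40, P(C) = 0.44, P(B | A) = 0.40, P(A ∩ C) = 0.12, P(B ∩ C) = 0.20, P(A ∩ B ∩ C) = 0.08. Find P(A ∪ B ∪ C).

0.84

P(A ∩ B) = P(A)·P(B|A) = 0.40 × 0.40 = 0.16
P(A ∪ B ∪ C) = 0.40 + 0.40 + 0.44 − 0.16 − 0.12 − 0.20 + 0.08 = 0.84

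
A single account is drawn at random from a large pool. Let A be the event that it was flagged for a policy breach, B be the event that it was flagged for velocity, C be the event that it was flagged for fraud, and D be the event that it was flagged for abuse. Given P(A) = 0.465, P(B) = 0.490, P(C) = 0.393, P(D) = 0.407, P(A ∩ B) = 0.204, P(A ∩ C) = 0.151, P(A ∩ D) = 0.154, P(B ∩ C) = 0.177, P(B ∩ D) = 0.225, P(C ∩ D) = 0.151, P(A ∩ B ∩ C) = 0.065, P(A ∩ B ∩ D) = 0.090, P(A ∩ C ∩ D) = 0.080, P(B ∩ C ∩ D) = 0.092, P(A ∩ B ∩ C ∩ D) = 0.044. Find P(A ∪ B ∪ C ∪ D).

By inclusion-exclusion,
P(A ∪ B ∪ C ∪ D) = 0.465 + 0.490 + 0.393 + 0.407 − 0.204 − 0.151 − 0.154 − 0.177 − 0.225 − 0.151 + 0.065 + 0.090 + 0.080 + 0.092 − 0.044 = 0.976

0.976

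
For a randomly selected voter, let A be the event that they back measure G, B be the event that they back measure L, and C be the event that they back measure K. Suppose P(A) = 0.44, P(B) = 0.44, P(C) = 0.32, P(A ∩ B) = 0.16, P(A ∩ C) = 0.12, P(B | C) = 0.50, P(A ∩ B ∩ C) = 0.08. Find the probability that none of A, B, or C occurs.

P(B ∩ C) = P(C)·P(B|C) = 0.32 × 0.50 = 0.16
By inclusion–exclusion:
P(A ∪ B ∪ C) = 0.44 + 0.44 + 0.32 − 0.16 − 0.12 − 0.16 + 0.08 = 0.84
P(none) = 1 − 0.84 = 0.16

0.16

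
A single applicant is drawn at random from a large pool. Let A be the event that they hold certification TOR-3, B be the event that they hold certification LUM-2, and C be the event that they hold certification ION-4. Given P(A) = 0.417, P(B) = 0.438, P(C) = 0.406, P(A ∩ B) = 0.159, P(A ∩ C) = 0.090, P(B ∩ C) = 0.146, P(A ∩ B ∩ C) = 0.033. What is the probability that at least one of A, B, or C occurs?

0.899

By inclusion-exclusion,
P(A ∪ B ∪ C) = 0.417 + 0.438 + 0.406 − 0.159 − 0.090 − 0.146 + 0.033 = 0.899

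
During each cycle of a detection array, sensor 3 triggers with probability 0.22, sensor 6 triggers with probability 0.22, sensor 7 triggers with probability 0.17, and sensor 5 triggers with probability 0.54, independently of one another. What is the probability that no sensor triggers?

0.23228712

Independence gives P(none) = ∏(1 − pᵢ).
P(none) = (1 − 0.22) × (1 − 0.22) × (1 − 0.17) × (1 − 0.54) = 0.78 × 0.78 × 0.83 × 0.46 = 0.23228712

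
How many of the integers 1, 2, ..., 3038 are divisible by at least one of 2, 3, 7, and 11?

2249

1519 + 1012 + 434 + 276 − 506 − 217 − 138 − 144 − 92 − 39 + 72 + 46 + 19 + 13 − 6 = 2249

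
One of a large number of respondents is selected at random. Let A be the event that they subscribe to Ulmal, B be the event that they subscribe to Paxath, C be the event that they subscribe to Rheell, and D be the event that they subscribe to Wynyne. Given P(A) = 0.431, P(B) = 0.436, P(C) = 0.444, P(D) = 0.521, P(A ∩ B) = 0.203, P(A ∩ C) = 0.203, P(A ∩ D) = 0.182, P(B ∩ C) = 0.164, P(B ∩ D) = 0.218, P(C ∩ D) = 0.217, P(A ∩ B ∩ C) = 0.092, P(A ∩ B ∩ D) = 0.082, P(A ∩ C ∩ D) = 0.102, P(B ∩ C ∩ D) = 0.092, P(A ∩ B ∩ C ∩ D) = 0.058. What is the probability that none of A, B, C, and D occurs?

0.045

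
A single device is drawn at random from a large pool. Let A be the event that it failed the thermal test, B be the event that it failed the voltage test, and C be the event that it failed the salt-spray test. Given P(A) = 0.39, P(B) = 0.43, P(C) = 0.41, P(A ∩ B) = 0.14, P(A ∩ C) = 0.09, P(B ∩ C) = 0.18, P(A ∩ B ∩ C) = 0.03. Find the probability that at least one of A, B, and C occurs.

0.85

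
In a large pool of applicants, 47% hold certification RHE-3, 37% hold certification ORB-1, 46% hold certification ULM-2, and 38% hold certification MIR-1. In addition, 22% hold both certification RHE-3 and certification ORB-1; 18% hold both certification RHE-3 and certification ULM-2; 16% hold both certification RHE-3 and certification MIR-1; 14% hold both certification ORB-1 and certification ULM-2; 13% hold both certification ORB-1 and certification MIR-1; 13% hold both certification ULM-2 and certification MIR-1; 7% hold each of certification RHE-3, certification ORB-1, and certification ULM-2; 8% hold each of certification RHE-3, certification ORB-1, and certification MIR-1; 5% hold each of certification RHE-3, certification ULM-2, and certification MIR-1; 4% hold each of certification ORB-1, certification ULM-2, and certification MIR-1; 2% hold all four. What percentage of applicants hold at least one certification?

P(union) = 47 + 37 + 46 + 38 − 22 − 18 − 16 − 14 − 13 − 13 + 7 + 8 + 5 + 4 − 2 = 94%

94%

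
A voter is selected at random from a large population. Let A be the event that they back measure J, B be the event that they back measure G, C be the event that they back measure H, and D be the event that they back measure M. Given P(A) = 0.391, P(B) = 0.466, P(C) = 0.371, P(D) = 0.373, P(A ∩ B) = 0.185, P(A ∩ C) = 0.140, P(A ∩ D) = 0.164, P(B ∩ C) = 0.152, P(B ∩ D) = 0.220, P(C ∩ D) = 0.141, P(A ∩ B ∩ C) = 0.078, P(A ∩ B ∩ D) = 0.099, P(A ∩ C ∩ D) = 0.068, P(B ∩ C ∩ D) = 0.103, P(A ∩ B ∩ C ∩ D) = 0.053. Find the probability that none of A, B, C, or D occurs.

0.106

Apply inclusion-exclusion:
P(A ∪ B ∪ C ∪ D) = 0.391 + 0.466 + 0.371 + 0.373 − 0.185 − 0.140 − 0.164 − 0.152 − 0.220 − 0.141 + 0.078 + 0.099 + 0.068 + 0.103 − 0.053 = 0.894
P(none) = 1 − 0.894 = 0.106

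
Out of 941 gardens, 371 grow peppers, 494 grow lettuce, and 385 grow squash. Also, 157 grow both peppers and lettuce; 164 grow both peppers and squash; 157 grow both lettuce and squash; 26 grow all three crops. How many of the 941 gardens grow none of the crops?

N(≥1) = 371 + 494 + 385 − 157 − 164 − 157 + 26 = 798
None: 941 − 798 = 143

143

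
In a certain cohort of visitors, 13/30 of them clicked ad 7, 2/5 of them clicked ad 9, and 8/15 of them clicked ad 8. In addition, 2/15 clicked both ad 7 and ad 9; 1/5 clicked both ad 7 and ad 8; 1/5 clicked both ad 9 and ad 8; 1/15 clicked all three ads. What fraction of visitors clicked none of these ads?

1/10

By inclusion–exclusion:
P(at least one) = 13/30 + 2/5 + 8/15 − 2/15 − 1/5 − 1/5 + 1/15 = 9/10
P(none) = 1 − 9/10 = 1/10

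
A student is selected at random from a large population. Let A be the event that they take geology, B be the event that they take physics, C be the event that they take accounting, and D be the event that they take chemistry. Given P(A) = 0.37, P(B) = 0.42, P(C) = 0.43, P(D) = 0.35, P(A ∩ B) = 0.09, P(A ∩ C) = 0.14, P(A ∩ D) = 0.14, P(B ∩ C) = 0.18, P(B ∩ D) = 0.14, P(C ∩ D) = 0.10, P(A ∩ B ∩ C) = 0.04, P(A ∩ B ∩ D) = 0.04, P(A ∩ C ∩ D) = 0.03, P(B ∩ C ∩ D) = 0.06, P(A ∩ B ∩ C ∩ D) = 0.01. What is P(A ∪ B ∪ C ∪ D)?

0.94

P(A ∪ B ∪ C ∪ D) = 0.37 + 0.42 + 0.43 + 0.35 − 0.09 − 0.14 − 0.14 − 0.18 − 0.14 − 0.10 + 0.04 + 0.04 + 0.03 + 0.06 − 0.01 = 0.94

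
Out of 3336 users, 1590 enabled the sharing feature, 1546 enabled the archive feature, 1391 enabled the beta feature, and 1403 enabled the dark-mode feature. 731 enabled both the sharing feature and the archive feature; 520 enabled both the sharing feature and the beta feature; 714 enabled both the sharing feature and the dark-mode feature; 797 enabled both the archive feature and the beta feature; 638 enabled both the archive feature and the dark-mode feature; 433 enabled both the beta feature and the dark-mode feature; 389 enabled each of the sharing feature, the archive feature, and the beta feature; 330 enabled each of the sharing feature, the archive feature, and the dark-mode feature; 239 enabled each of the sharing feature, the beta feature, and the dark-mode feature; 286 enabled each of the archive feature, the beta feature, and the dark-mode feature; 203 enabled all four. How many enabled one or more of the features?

3138

N(≥1) = 1590 + 1546 + 1391 + 1403 − 731 − 520 − 714 − 797 − 638 − 433 + 389 + 330 + 239 + 286 − 203 = 3138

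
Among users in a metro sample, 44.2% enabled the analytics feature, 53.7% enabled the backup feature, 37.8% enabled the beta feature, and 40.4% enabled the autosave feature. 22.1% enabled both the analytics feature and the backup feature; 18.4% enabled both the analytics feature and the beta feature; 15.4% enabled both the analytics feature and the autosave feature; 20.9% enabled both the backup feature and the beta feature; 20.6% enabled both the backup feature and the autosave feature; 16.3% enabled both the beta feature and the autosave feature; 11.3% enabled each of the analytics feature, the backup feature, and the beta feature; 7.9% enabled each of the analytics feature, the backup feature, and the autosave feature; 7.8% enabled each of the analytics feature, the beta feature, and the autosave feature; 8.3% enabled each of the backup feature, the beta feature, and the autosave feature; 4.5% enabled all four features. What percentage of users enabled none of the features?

6.8%

Apply inclusion-exclusion:
P(at least one) = 44.2 + 53.7 + 37.8 + 40.4 − 22.1 − 18.4 − 15.4 − 20.9 − 20.6 − 16.3 + 11.3 + 7.9 + 7.8 + 8.3 − 4.5 = 93.2%
P(none) = 100% − 93.2% = 6.8%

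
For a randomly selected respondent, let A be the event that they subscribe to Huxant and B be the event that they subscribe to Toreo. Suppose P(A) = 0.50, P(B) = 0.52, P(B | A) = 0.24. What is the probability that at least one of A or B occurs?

0.90

P(A ∩ B) = P(A)·P(B|A) = 0.50 × 0.24 = 0.12
Apply inclusion-exclusion:
P(A ∪ B) = 0.50 + 0.52 − 0.12 = 0.90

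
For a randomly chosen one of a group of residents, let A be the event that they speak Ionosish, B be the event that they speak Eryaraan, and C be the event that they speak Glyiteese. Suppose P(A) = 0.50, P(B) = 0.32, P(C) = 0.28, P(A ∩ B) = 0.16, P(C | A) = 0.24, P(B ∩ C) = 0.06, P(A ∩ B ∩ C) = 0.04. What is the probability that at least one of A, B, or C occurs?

0.80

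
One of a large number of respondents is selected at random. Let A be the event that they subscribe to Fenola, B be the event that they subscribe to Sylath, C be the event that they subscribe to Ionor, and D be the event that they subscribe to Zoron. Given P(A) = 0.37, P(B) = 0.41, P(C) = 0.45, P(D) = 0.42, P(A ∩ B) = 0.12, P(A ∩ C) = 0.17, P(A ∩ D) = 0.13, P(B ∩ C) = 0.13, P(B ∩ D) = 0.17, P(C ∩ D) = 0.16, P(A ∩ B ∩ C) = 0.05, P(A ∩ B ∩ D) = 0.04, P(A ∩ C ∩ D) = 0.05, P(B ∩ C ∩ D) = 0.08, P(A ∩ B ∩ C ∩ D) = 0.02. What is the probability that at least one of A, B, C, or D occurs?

0.97

P(A ∪ B ∪ C ∪ D) = 0.37 + 0.41 + 0.45 + 0.42 − 0.12 − 0.17 − 0.13 − 0.13 − 0.17 − 0.16 + 0.05 + 0.04 + 0.05 + 0.08 − 0.02 = 0.97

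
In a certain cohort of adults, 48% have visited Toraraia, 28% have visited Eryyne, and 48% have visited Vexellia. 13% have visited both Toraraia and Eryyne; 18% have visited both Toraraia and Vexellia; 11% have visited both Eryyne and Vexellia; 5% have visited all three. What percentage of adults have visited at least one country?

P(at least one) = 48 + 28 + 48 − 13 − 18 − 11 + 5 = 87%

87%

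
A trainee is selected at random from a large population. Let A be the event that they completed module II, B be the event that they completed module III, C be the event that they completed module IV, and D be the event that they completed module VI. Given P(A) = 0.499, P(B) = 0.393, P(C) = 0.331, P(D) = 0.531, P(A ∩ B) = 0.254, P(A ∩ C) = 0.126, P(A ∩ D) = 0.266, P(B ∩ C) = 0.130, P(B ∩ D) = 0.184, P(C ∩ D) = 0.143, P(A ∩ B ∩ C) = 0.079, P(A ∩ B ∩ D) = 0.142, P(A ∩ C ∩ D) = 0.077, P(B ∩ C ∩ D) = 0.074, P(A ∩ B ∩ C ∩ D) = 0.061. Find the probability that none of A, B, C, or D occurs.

0.038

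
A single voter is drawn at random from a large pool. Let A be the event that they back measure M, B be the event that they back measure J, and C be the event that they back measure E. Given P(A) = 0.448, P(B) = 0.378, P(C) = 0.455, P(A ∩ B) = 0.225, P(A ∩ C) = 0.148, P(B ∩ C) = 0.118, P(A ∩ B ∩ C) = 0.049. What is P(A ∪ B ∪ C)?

P(A ∪ B ∪ C) = 0.448 + 0.378 + 0.455 − 0.225 − 0.148 − 0.118 + 0.049 = 0.839

0.839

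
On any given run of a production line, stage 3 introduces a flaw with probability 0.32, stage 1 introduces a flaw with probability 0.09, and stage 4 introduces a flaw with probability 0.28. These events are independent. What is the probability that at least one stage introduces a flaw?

P(none) = (1 − 0.32) × (1 − 0.09) × (1 − 0.28) = 0.68 × 0.91 × 0.72 = 0.445536
P(at least one) = 1 − 0.445536 = 0.554464

0.554464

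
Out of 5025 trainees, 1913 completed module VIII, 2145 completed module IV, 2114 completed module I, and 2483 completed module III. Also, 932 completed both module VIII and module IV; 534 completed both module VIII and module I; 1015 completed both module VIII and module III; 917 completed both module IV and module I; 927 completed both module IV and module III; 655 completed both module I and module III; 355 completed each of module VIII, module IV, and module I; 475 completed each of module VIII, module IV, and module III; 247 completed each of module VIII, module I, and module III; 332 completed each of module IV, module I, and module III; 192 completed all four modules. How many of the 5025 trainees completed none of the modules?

133

By inclusion-exclusion,
N(≥1) = 1913 + 2145 + 2114 + 2483 − 932 − 534 − 1015 − 917 − 927 − 655 + 355 + 475 + 247 + 332 − 192 = 4892
None: 5025 − 4892 = 133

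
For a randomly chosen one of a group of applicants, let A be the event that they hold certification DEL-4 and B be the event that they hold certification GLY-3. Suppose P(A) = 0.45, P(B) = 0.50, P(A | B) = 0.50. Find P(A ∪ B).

0.70

P(A ∩ B) = P(B)·P(A|B) = 0.50 × 0.50 = 0.25
Inclusion–exclusion gives
P(A ∪ B) = 0.45 + 0.50 − 0.25 = 0.70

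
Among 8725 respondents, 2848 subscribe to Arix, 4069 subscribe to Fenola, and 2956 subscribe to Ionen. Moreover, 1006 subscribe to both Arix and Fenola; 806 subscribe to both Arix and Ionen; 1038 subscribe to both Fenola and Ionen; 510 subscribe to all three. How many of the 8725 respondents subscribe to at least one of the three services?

7533

|at least one| = 2848 + 4069 + 2956 − 1006 − 806 − 1038 + 510 = 7533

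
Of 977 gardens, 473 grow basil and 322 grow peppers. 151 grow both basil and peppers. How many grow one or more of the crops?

644

|at least one| = 473 + 322 − 151 = 644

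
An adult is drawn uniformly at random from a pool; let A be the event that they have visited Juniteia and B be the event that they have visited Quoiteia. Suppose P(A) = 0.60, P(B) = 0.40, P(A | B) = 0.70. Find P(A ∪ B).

P(A ∩ B) = P(B)·P(A|B) = 0.40 × 0.70 = 0.28
P(A ∪ B) = 0.60 + 0.40 − 0.28 = 0.72

0.72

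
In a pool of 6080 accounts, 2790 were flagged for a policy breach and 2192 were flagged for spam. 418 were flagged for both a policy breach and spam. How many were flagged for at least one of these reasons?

Inclusion–exclusion gives
|at least one| = 2790 + 2192 − 418 = 4564

4564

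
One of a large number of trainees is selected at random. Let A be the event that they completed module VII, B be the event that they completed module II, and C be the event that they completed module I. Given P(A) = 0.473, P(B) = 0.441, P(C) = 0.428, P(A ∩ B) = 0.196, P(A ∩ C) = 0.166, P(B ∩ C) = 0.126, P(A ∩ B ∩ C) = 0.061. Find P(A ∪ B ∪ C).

0.915

By inclusion–exclusion:
P(A ∪ B ∪ C) = 0.473 + 0.441 + 0.428 − 0.196 − 0.166 − 0.126 + 0.061 = 0.915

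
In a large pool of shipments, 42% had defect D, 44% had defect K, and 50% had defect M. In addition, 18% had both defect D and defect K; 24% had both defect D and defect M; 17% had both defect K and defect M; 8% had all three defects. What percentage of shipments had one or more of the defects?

85%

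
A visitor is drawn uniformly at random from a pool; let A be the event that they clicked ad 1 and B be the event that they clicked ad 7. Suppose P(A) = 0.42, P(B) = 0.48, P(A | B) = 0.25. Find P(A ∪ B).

P(A ∩ B) = P(B)·P(A|B) = 0.48 × 0.25 = 0.12
P(A ∪ B) = 0.42 + 0.48 − 0.12 = 0.78

0.78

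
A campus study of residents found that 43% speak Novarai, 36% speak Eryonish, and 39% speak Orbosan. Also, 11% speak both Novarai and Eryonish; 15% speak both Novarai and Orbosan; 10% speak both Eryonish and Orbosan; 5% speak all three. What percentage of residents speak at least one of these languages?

Using inclusion–exclusion:
P(at least one) = 43 + 36 + 39 − 11 − 15 − 10 + 5 = 87%

87%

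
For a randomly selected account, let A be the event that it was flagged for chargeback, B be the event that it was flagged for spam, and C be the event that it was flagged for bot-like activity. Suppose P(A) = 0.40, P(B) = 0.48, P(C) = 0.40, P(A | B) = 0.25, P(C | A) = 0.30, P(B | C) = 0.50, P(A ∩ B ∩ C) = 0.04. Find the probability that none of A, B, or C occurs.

P(A ∩ B) = P(B)·P(A|B) = 0.48 × 0.25 = 0.12
P(A ∩ C) = P(A)·P(C|A) = 0.40 × 0.30 = 0.12
P(B ∩ C) = P(C)·P(B|C) = 0.40 × 0.50 = 0.20
Apply inclusion-exclusion:
P(A ∪ B ∪ C) = 0.40 + 0.48 + 0.40 − 0.12 − 0.12 − 0.20 + 0.04 = 0.88
P(none) = 1 − 0.88 = 0.12

0.12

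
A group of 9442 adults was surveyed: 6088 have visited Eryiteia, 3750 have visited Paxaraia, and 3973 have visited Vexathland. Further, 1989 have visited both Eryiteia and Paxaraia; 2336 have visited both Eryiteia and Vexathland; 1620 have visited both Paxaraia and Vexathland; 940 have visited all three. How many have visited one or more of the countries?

8806

Apply inclusion-exclusion:
|union| = 6088 + 3750 + 3973 − 1989 − 2336 − 1620 + 940 = 8806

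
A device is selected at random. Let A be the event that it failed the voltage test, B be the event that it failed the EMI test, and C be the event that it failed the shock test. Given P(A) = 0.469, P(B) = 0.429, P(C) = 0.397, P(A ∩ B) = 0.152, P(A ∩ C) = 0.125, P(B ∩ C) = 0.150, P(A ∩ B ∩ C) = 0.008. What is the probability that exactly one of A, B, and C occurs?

0.465

P(exactly one) = 0.469 + 0.429 + 0.397 − 2·0.152 − 2·0.125 − 2·0.150 + 3·0.008 = 0.465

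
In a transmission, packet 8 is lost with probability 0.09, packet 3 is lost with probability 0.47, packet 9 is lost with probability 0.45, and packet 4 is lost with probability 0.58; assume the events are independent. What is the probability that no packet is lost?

P(none) = (1 − 0.09) × (1 − 0.47) × (1 − 0.45) × (1 − 0.58) = 0.91 × 0.53 × 0.55 × 0.42 = 0.1114113

0.1114113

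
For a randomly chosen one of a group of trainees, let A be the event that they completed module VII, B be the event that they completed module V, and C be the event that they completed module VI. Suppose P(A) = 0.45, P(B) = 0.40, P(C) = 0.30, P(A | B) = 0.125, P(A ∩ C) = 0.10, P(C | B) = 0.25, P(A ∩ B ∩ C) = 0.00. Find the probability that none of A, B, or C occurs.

0.10

P(A ∩ B) = P(B)·P(A|B) = 0.40 × 0.125 = 0.05
P(B ∩ C) = P(B)·P(C|B) = 0.40 × 0.25 = 0.10
Apply inclusion-exclusion:
P(A ∪ B ∪ C) = 0.45 + 0.40 + 0.30 − 0.05 − 0.10 − 0.10 + 0.00 = 0.90
P(none) = 1 − 0.90 = 0.10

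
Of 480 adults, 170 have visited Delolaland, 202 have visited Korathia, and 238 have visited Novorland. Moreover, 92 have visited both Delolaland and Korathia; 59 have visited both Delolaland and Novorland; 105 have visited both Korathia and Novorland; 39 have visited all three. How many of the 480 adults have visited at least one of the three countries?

|at least one| = 170 + 202 + 238 − 92 − 59 − 105 + 39 = 393

393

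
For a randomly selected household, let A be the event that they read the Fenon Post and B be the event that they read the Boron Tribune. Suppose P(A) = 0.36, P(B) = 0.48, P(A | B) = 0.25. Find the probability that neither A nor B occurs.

0.28

P(A ∩ B) = P(B)·P(A|B) = 0.48 × 0.25 = 0.12
Apply inclusion-exclusion:
P(A ∪ B) = 0.36 + 0.48 − 0.12 = 0.72
P(none) = 1 − 0.72 = 0.28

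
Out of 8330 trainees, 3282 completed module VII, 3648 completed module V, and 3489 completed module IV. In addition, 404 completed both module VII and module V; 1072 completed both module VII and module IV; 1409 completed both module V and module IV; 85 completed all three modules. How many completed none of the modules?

711

Inclusion–exclusion gives
|at least one| = 3282 + 3648 + 3489 − 404 − 1072 − 1409 + 85 = 7619
None: 8330 − 7619 = 711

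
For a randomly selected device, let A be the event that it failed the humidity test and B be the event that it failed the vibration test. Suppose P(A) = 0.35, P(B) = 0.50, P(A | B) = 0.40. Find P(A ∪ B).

0.65

P(A ∩ B) = P(B)·P(A|B) = 0.50 × 0.40 = 0.20
P(A ∪ B) = 0.35 + 0.50 − 0.20 = 0.65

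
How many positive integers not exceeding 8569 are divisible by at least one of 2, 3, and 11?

Apply inclusion-exclusion:
4284 + 2856 + 779 − 1428 − 389 − 259 + 129 = 5972

5972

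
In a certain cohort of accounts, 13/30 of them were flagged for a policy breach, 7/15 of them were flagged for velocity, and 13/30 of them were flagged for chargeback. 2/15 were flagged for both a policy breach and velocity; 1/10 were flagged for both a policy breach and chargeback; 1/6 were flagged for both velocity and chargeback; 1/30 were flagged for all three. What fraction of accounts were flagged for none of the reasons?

P(at least one) = 13/30 + 7/15 + 13/30 − 2/15 − 1/10 − 1/6 + 1/30 = 29/30
P(none) = 1 − 29/30 = 1/30

1/30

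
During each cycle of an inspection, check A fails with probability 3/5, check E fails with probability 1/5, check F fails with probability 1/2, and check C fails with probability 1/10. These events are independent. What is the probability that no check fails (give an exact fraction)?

18/125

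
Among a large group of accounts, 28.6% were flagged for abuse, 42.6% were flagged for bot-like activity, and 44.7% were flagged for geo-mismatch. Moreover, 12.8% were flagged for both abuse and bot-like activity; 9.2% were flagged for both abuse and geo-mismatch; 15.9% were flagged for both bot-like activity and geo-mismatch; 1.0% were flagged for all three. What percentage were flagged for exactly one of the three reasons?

43.1%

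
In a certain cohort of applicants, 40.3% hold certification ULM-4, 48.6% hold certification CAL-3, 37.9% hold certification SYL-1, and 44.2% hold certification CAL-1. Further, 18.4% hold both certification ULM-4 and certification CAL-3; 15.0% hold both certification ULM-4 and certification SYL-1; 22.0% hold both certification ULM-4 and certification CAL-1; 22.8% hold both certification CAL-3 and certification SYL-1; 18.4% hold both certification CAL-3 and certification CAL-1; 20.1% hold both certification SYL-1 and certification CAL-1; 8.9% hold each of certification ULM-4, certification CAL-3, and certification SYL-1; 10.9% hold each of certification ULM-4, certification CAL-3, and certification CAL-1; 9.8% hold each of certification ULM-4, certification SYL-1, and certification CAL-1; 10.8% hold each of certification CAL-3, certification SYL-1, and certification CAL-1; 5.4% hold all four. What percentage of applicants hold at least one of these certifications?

89.3%

Apply inclusion-exclusion:
P(≥1) = 40.3 + 48.6 + 37.9 + 44.2 − 18.4 − 15.0 − 22.0 − 22.8 − 18.4 − 20.1 + 8.9 + 10.9 + 9.8 + 10.8 − 5.4 = 89.3%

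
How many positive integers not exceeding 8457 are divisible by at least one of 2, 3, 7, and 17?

Using inclusion–exclusion:
⌊8457/2⌋ + ⌊8457/3⌋ + ⌊8457/7⌋ + ⌊8457/17⌋ − ⌊8457/6⌋ − ⌊8457/14⌋ − ⌊8457/34⌋ − ⌊8457/21⌋ − ⌊8457/51⌋ − ⌊8457/119⌋ + ⌊8457/42⌋ + ⌊8457/102⌋ + ⌊8457/238⌋ + ⌊8457/357⌋ − ⌊8457/714⌋ = 4228 + 2819 + 1208 + 497 − 1409 − 604 − 248 − 402 − 165 − 71 + 201 + 82 + 35 + 23 − 11 = 6183

6183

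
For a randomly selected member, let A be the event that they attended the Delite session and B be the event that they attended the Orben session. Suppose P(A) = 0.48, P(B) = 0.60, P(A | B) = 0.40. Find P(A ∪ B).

0.84

P(A ∩ B) = P(B)·P(A|B) = 0.60 × 0.40 = 0.24
Apply inclusion-exclusion:
P(A ∪ B) = 0.48 + 0.60 − 0.24 = 0.84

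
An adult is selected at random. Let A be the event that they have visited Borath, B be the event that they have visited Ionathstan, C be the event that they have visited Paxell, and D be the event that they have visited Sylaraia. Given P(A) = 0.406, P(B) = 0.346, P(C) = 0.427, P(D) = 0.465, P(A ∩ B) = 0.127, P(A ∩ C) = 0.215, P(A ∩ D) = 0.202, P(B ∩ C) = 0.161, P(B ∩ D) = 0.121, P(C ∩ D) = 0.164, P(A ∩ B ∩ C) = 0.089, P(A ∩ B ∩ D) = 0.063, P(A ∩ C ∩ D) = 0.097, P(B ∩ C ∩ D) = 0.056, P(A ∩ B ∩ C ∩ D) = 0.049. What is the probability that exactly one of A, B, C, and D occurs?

P(exactly one) = 0.406 + 0.346 + 0.427 + 0.465 − 2·0.127 − 2·0.215 − 2·0.202 − 2·0.161 − 2·0.121 − 2·0.164 + 3·0.089 + 3·0.063 + 3·0.097 + 3·0.056 − 4·0.049 = 0.383

0.383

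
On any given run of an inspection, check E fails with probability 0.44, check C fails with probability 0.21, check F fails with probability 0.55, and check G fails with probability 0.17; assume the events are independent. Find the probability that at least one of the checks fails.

0.8347636

Since the events are independent, P(none) is the product of the individual non-occurrence probabilities.
P(none) = (1 − 0.44) × (1 − 0.21) × (1 − 0.55) × (1 − 0.17) = 0.56 × 0.79 × 0.45 × 0.83 = 0.1652364
P(at least one) = 1 − 0.1652364 = 0.8347636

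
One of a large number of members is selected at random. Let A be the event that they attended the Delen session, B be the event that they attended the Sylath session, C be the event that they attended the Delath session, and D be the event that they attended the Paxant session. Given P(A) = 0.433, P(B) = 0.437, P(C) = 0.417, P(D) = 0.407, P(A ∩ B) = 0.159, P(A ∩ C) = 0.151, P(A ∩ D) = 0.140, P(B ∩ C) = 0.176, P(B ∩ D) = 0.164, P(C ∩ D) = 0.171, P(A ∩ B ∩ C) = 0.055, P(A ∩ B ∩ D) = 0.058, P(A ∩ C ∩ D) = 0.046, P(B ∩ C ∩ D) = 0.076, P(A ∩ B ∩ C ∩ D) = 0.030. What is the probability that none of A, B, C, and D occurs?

By inclusion–exclusion:
P(A ∪ B ∪ C ∪ D) = 0.433 + 0.437 + 0.417 + 0.407 − 0.159 − 0.151 − 0.140 − 0.176 − 0.164 − 0.171 + 0.055 + 0.058 + 0.046 + 0.076 − 0.030 = 0.938
P(none) = 1 − 0.938 = 0.062

0.062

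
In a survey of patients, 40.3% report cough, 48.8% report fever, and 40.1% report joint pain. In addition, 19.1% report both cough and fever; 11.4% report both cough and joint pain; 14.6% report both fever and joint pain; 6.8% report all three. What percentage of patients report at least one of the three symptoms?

P(at least one) = 40.3 + 48.8 + 40.1 − 19.1 − 11.4 − 14.6 + 6.8 = 90.9%

90.9%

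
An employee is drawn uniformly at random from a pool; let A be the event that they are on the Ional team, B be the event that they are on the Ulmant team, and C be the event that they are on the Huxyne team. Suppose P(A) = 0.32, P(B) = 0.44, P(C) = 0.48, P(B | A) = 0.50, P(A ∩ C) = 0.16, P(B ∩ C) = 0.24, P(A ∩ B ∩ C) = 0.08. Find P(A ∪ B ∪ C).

0.76

P(A ∩ B) = P(A)·P(B|A) = 0.32 × 0.50 = 0.16
By inclusion-exclusion,
P(A ∪ B ∪ C) = 0.32 + 0.44 + 0.48 − 0.16 − 0.16 − 0.24 + 0.08 = 0.76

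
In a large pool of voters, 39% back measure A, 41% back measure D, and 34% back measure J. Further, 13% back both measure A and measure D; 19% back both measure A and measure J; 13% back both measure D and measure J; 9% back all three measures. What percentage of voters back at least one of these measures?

P(union) = 39 + 41 + 34 − 13 − 19 − 13 + 9 = 78%

78%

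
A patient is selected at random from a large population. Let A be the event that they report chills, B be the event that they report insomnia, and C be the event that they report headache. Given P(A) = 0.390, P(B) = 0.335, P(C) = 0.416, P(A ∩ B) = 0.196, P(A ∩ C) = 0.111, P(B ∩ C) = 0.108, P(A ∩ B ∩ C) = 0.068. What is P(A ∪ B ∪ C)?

Using inclusion–exclusion:
P(A ∪ B ∪ C) = 0.390 + 0.335 + 0.416 − 0.196 − 0.111 − 0.108 + 0.068 = 0.794

0.794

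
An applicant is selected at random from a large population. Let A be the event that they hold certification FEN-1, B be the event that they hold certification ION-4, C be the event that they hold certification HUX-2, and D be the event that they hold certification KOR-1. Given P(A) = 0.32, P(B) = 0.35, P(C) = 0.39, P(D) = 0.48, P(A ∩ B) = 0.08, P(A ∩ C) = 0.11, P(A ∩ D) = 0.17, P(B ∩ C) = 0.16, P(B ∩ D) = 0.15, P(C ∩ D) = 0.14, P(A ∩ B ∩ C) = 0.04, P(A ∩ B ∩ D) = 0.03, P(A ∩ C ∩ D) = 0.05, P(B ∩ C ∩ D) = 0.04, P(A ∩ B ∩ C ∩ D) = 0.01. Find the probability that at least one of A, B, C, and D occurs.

P(A ∪ B ∪ C ∪ D) = 0.32 + 0.35 + 0.39 + 0.48 − 0.08 − 0.11 − 0.17 − 0.16 − 0.15 − 0.14 + 0.04 + 0.03 + 0.05 + 0.04 − 0.01 = 0.88

0.88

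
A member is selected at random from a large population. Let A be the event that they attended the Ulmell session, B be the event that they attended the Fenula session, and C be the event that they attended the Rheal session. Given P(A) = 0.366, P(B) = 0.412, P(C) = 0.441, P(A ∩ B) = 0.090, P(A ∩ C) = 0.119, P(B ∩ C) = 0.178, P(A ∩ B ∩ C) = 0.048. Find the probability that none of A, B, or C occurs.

0.120

P(A ∪ B ∪ C) = 0.366 + 0.412 + 0.441 − 0.090 − 0.119 − 0.178 + 0.048 = 0.880
P(none) = 1 − 0.880 = 0.120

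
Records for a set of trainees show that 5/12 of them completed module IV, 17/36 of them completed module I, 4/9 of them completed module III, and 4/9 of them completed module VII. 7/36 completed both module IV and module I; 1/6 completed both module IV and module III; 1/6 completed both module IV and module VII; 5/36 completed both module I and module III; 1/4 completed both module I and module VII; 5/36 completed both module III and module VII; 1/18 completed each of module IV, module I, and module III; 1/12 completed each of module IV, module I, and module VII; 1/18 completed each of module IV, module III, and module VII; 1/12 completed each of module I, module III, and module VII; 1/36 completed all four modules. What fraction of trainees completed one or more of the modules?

Using inclusion–exclusion:
P(union) = 5/12 + 17/36 + 4/9 + 4/9 − 7/36 − 1/6 − 1/6 − 5/36 − 1/4 − 5/36 + 1/18 + 1/12 + 1/18 + 1/12 − 1/36 = 35/36

35/36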